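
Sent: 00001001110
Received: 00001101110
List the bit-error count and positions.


XOR: 00000100000

1 error(s) at position(s): 5


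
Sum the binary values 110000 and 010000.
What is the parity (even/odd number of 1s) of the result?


110000 = 48
010000 = 16
Sum = 64 = 1000000
1s count = 1

odd parity (1 ones in 1000000)


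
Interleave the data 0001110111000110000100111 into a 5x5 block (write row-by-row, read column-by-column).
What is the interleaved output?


Matrix:
  00011
  10111
  00011
  00001
  00111
Read columns: 0100000000010011110111111

0100000000010011110111111


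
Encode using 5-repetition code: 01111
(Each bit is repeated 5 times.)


Each bit -> 5 copies

0000011111111111111111111


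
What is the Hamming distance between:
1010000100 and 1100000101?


XOR: 0110000001
Count of 1s: 3

3


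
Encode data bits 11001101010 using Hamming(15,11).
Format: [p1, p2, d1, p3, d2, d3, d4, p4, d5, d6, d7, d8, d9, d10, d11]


Parity bits: p1=1, p2=1, p3=1, p4=0

111110001101010


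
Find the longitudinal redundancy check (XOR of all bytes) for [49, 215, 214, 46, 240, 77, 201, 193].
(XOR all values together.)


XOR chain: 49 ^ 215 ^ 214 ^ 46 ^ 240 ^ 77 ^ 201 ^ 193 = 171

171


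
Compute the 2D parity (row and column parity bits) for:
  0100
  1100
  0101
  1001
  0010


Row parities: 10001
Column parities: 0110

Row P: 10001, Col P: 0110, Corner: 0


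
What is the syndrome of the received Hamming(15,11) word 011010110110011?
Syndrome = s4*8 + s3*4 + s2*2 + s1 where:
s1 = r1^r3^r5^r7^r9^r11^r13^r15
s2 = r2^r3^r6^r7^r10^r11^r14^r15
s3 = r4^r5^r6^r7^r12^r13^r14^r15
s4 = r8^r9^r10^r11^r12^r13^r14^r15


s1=1, s2=1, s3=0, s4=1

Syndrome = 11 (error at position 11)


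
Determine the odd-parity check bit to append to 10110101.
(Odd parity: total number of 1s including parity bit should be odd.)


Number of 1s in data: 5
Parity bit: 0

0


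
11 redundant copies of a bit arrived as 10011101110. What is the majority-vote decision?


Ones: 7 out of 11
Threshold: 6

1 (7/11 voted 1)


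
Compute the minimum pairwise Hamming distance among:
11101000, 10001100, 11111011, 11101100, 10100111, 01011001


Comparing all pairs, minimum distance: 1
Can detect 0 errors, correct 0 errors

1


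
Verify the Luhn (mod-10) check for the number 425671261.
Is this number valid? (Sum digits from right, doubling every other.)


Luhn sum = 31
31 mod 10 = 1

Invalid (Luhn sum mod 10 = 1)


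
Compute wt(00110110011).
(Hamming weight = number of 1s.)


Counting 1s in 00110110011

6


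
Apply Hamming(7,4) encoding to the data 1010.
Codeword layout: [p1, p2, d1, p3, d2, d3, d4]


Parity bits: p1=1, p2=0, p3=1

1011010


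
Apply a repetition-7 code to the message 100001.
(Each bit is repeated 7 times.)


Each bit -> 7 copies

111111100000000000000000000000000001111111


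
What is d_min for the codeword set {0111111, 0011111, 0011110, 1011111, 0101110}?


Comparing all pairs, minimum distance: 1
Can detect 0 errors, correct 0 errors

1


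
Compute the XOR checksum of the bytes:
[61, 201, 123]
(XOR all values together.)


XOR chain: 61 ^ 201 ^ 123 = 143

143


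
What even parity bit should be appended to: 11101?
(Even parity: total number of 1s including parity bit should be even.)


Number of 1s in data: 4
Parity bit: 0

0


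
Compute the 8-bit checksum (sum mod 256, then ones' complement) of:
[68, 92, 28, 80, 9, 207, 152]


Sum = 636 mod 256 = 124
Complement = 131

131


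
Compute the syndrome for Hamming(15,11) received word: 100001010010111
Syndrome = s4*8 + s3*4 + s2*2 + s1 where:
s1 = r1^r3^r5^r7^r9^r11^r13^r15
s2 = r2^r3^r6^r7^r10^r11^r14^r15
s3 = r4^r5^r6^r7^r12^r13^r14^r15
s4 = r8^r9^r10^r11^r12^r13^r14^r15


s1=0, s2=0, s3=0, s4=1

Syndrome = 8 (error at position 8)


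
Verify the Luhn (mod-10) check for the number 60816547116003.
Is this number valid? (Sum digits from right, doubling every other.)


Luhn sum = 43
43 mod 10 = 3

Invalid (Luhn sum mod 10 = 3)


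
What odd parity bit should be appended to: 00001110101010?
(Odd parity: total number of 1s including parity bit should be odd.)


Number of 1s in data: 6
Parity bit: 1

1


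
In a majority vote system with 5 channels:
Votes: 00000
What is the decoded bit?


Ones: 0 out of 5
Threshold: 3

0 (0/5 voted 1)


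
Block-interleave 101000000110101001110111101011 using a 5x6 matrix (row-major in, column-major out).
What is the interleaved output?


Matrix:
  101000
  000110
  101001
  110111
  101011
Read columns: 101110001010101010100101100111

101110001010101010100101100111


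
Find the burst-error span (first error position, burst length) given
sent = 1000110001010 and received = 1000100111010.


XOR: 0000010110000

Burst at position 5, length 4


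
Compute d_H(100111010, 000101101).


XOR: 100010111
Count of 1s: 5

5


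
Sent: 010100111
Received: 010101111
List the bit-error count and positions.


XOR: 000001000

1 error(s) at position(s): 5


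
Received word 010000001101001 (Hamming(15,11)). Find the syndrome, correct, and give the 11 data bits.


Syndrome = 2: error at position 2

Data: 00001101001 (corrected bit 2)


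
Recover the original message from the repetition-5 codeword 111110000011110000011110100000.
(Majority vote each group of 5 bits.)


Groups: 11111, 00000, 11110, 00001, 11101, 00000
Majority votes: 101010

101010


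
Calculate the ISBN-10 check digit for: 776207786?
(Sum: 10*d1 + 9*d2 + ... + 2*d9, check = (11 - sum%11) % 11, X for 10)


Weighted sum: 294
294 mod 11 = 8

Check digit: 3


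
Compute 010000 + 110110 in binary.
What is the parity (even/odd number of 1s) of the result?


010000 = 16
110110 = 54
Sum = 70 = 1000110
1s count = 3

odd parity (3 ones in 1000110)


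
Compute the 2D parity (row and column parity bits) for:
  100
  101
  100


Row parities: 101
Column parities: 101

Row P: 101, Col P: 101, Corner: 0


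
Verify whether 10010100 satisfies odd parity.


Number of 1s: 3

Yes, parity is correct (3 ones)


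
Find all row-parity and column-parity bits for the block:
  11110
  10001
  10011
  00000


Row parities: 0010
Column parities: 11100

Row P: 0010, Col P: 11100, Corner: 1


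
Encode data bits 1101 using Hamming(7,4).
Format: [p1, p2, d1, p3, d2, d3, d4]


Parity bits: p1=1, p2=0, p3=0

1010101


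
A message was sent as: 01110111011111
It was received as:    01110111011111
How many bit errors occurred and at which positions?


XOR: 00000000000000

0 errors (received matches sent)


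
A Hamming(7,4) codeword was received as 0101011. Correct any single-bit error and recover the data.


Syndrome = 7: error at position 7

Data: 0010 (corrected bit 7)


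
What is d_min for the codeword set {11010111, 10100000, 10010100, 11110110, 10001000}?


Comparing all pairs, minimum distance: 2
Can detect 1 errors, correct 0 errors

2


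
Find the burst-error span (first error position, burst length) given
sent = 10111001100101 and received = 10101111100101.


XOR: 00010110000000

Burst at position 3, length 4


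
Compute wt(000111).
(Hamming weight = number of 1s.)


Counting 1s in 000111

3


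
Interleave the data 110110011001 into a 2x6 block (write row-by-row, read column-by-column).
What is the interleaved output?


Matrix:
  110110
  011001
Read columns: 101101101001

101101101001


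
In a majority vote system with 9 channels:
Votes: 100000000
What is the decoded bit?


Ones: 1 out of 9
Threshold: 5

0 (1/9 voted 1)


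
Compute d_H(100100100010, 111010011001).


XOR: 011110111011
Count of 1s: 9

9


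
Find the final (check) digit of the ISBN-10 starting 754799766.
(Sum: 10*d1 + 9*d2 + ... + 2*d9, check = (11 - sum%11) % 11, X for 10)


Weighted sum: 353
353 mod 11 = 1

Check digit: X


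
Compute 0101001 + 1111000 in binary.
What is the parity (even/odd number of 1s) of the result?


0101001 = 41
1111000 = 120
Sum = 161 = 10100001
1s count = 3

odd parity (3 ones in 10100001)


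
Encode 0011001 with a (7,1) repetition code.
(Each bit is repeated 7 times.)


Each bit -> 7 copies

0000000000000011111111111111000000000000001111111


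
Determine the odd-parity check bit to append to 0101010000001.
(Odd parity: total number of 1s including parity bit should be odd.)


Number of 1s in data: 4
Parity bit: 1

1


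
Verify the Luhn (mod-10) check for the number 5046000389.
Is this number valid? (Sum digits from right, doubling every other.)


Luhn sum = 34
34 mod 10 = 4

Invalid (Luhn sum mod 10 = 4)


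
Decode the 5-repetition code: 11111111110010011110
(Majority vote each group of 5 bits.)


Groups: 11111, 11111, 00100, 11110
Majority votes: 1101

1101


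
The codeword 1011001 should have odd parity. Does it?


Number of 1s: 4

No, parity error (4 ones)


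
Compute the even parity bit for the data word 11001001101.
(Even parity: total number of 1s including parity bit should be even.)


Number of 1s in data: 6
Parity bit: 0

0


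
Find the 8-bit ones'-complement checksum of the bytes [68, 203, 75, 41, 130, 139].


Sum = 656 mod 256 = 144
Complement = 111

111


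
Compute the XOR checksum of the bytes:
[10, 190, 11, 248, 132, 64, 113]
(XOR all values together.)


XOR chain: 10 ^ 190 ^ 11 ^ 248 ^ 132 ^ 64 ^ 113 = 242

242


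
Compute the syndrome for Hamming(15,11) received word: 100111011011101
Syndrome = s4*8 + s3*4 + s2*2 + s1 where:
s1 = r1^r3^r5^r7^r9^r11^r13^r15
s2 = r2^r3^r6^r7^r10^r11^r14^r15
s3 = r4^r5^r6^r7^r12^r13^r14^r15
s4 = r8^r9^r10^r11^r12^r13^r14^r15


s1=0, s2=1, s3=0, s4=0

Syndrome = 2 (error at position 2)


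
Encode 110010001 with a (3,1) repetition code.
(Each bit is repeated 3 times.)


Each bit -> 3 copies

111111000000111000000000111


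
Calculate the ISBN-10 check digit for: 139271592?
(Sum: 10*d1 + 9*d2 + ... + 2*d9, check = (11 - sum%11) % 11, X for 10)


Weighted sum: 221
221 mod 11 = 1

Check digit: X


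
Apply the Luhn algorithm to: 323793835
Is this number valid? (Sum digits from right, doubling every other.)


Luhn sum = 49
49 mod 10 = 9

Invalid (Luhn sum mod 10 = 9)


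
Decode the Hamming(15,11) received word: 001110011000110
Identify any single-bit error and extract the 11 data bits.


Syndrome = 0: no error detected

Data: 11001000110 (no errors)


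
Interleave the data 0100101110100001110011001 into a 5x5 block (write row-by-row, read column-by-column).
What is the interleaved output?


Matrix:
  01001
  01110
  10000
  11100
  11001
Read columns: 0011111011010100100010001

0011111011010100100010001


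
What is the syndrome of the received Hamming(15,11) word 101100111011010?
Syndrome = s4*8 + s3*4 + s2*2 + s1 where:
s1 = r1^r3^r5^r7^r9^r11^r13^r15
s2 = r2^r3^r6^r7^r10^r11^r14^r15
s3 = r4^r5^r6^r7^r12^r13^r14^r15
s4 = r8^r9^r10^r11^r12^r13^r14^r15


s1=1, s2=0, s3=0, s4=1

Syndrome = 9 (error at position 9)


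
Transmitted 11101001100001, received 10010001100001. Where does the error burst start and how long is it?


XOR: 01111000000000

Burst at position 1, length 4


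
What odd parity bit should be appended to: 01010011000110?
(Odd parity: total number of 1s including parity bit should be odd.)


Number of 1s in data: 6
Parity bit: 1

1


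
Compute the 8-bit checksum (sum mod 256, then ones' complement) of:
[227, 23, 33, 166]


Sum = 449 mod 256 = 193
Complement = 62

62


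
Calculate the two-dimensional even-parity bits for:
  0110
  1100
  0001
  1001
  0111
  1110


Row parities: 001011
Column parities: 1011

Row P: 001011, Col P: 1011, Corner: 1


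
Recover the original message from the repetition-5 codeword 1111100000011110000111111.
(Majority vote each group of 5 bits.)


Groups: 11111, 00000, 01111, 00001, 11111
Majority votes: 10101

10101


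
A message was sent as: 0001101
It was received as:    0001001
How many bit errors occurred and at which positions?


XOR: 0000100

1 error(s) at position(s): 4


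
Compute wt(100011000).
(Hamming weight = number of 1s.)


Counting 1s in 100011000

3


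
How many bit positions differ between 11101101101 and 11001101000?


XOR: 00100000101
Count of 1s: 3

3


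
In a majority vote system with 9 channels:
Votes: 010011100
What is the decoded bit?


Ones: 4 out of 9
Threshold: 5

0 (4/9 voted 1)


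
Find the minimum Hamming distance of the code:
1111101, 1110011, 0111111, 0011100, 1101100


Comparing all pairs, minimum distance: 2
Can detect 1 errors, correct 0 errors

2


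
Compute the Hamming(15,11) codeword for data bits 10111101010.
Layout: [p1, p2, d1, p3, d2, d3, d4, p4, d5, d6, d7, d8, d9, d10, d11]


Parity bits: p1=1, p2=1, p3=0, p4=0

111001101101010


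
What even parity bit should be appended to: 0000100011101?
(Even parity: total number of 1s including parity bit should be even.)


Number of 1s in data: 5
Parity bit: 1

1


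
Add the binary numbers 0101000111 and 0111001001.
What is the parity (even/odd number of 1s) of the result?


0101000111 = 327
0111001001 = 457
Sum = 784 = 1100010000
1s count = 3

odd parity (3 ones in 1100010000)


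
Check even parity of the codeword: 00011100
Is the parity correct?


Number of 1s: 3

No, parity error (3 ones)


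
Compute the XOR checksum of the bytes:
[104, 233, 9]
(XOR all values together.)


XOR chain: 104 ^ 233 ^ 9 = 136

136


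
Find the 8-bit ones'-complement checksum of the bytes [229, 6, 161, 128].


Sum = 524 mod 256 = 12
Complement = 243

243


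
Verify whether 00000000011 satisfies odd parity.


Number of 1s: 2

No, parity error (2 ones)


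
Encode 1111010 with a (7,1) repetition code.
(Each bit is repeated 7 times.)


Each bit -> 7 copies

1111111111111111111111111111000000011111110000000


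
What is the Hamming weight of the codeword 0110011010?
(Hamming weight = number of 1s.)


Counting 1s in 0110011010

5


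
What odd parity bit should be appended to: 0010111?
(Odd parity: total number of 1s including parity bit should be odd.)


Number of 1s in data: 4
Parity bit: 1

1


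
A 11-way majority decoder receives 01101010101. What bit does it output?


Ones: 6 out of 11
Threshold: 6

1 (6/11 voted 1)


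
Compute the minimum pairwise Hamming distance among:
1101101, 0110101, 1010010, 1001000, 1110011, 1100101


Comparing all pairs, minimum distance: 1
Can detect 0 errors, correct 0 errors

1


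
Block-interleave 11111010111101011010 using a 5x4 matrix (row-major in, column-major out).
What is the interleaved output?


Matrix:
  1111
  1010
  1111
  0101
  1010
Read columns: 11101101101110110110

11101101101110110110


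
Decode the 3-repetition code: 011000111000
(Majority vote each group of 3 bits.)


Groups: 011, 000, 111, 000
Majority votes: 1010

1010


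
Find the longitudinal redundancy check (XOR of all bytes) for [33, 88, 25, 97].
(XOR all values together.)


XOR chain: 33 ^ 88 ^ 25 ^ 97 = 1

1


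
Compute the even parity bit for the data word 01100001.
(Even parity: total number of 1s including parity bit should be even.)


Number of 1s in data: 3
Parity bit: 1

1


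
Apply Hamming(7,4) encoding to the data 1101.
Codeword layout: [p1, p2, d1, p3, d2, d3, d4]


Parity bits: p1=1, p2=0, p3=0

1010101


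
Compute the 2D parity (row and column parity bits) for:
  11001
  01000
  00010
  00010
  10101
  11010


Row parities: 111111
Column parities: 11110

Row P: 111111, Col P: 11110, Corner: 0


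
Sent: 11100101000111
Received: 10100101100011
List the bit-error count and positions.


XOR: 01000000100100

3 error(s) at position(s): 1, 8, 11


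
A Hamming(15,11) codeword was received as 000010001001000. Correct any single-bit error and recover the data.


Syndrome = 0: no error detected

Data: 01001001000 (no errors)


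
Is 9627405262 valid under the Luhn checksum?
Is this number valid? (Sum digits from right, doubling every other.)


Luhn sum = 42
42 mod 10 = 2

Invalid (Luhn sum mod 10 = 2)


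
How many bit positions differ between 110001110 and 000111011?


XOR: 110110101
Count of 1s: 6

6


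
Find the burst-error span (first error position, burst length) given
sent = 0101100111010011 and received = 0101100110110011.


XOR: 0000000001100000

Burst at position 9, length 2


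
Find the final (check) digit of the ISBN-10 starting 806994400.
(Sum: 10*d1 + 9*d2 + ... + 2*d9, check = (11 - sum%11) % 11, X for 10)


Weighted sum: 281
281 mod 11 = 6

Check digit: 5


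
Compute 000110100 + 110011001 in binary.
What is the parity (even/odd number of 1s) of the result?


000110100 = 52
110011001 = 409
Sum = 461 = 111001101
1s count = 6

even parity (6 ones in 111001101)


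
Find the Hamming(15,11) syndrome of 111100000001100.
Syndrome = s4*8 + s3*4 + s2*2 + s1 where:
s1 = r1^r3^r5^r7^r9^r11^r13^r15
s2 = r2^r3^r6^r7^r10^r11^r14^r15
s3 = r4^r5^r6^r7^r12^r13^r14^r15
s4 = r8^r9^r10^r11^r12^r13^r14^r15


s1=1, s2=0, s3=1, s4=0

Syndrome = 5 (error at position 5)


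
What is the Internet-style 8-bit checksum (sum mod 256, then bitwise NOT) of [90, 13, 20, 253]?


Sum = 376 mod 256 = 120
Complement = 135

135


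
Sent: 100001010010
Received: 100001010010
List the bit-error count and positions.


XOR: 000000000000

0 errors (received matches sent)


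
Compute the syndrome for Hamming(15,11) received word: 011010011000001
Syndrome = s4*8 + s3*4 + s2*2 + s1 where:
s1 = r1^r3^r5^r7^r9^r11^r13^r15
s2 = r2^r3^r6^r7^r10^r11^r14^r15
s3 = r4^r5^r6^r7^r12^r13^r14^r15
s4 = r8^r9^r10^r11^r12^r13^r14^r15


s1=0, s2=1, s3=0, s4=1

Syndrome = 10 (error at position 10)


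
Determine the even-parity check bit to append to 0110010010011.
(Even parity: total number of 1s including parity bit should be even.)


Number of 1s in data: 6
Parity bit: 0

0


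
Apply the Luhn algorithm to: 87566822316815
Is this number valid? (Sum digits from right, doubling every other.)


Luhn sum = 63
63 mod 10 = 3

Invalid (Luhn sum mod 10 = 3)


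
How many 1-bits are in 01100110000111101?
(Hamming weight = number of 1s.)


Counting 1s in 01100110000111101

9


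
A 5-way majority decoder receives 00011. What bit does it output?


Ones: 2 out of 5
Threshold: 3

0 (2/5 voted 1)


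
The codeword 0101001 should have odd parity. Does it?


Number of 1s: 3

Yes, parity is correct (3 ones)


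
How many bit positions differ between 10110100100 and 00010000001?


XOR: 10100100101
Count of 1s: 5

5


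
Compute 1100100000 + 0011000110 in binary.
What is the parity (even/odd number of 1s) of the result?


1100100000 = 800
0011000110 = 198
Sum = 998 = 1111100110
1s count = 7

odd parity (7 ones in 1111100110)


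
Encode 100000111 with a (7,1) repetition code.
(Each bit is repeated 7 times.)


Each bit -> 7 copies

111111100000000000000000000000000000000000111111111111111111111


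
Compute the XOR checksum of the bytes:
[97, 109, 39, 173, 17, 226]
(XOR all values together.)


XOR chain: 97 ^ 109 ^ 39 ^ 173 ^ 17 ^ 226 = 117

117


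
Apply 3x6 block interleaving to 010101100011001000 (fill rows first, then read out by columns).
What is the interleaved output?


Matrix:
  010101
  100011
  001000
Read columns: 010100001100010110

010100001100010110


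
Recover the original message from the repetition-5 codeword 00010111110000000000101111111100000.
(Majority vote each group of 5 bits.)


Groups: 00010, 11111, 00000, 00000, 10111, 11111, 00000
Majority votes: 0100110

0100110


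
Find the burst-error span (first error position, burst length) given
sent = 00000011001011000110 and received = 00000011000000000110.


XOR: 00000000001011000000

Burst at position 10, length 4


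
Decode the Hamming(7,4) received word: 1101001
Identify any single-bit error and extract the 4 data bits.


Syndrome = 0: no error detected

Data: 0001 (no errors)


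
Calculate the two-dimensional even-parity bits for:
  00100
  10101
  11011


Row parities: 110
Column parities: 01010

Row P: 110, Col P: 01010, Corner: 0


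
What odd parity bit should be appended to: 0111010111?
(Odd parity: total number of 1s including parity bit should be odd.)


Number of 1s in data: 7
Parity bit: 0

0


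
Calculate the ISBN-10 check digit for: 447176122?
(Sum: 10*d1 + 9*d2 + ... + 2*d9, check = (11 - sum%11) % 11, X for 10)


Weighted sum: 225
225 mod 11 = 5

Check digit: 6


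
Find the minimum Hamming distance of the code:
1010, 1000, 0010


Comparing all pairs, minimum distance: 1
Can detect 0 errors, correct 0 errors

1


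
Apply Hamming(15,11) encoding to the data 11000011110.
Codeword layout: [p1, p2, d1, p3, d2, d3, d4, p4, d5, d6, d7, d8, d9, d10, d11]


Parity bits: p1=0, p2=1, p3=0, p4=0

011010000011110


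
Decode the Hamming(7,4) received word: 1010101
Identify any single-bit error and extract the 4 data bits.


Syndrome = 0: no error detected

Data: 1101 (no errors)


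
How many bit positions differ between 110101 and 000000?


XOR: 110101
Count of 1s: 4

4


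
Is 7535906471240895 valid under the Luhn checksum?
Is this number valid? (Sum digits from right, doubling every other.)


Luhn sum = 73
73 mod 10 = 3

Invalid (Luhn sum mod 10 = 3)


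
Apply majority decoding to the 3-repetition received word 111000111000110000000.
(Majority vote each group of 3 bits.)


Groups: 111, 000, 111, 000, 110, 000, 000
Majority votes: 1010100

1010100


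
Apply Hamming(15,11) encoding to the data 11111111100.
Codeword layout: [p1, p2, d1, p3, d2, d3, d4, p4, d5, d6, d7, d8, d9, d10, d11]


Parity bits: p1=0, p2=1, p3=1, p4=1

011111111111100


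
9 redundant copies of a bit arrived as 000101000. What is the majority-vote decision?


Ones: 2 out of 9
Threshold: 5

0 (2/9 voted 1)


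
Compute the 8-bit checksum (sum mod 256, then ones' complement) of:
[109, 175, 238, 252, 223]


Sum = 997 mod 256 = 229
Complement = 26

26


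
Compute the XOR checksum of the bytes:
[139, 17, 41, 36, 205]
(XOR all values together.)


XOR chain: 139 ^ 17 ^ 41 ^ 36 ^ 205 = 90

90


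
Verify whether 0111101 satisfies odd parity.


Number of 1s: 5

Yes, parity is correct (5 ones)


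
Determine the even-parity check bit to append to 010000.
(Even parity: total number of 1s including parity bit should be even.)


Number of 1s in data: 1
Parity bit: 1

1


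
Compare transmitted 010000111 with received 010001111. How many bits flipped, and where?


XOR: 000001000

1 error(s) at position(s): 5


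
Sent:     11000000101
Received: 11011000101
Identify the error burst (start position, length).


XOR: 00011000000

Burst at position 3, length 2


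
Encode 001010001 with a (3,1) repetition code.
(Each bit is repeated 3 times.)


Each bit -> 3 copies

000000111000111000000000111


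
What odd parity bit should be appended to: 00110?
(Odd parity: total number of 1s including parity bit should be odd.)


Number of 1s in data: 2
Parity bit: 1

1


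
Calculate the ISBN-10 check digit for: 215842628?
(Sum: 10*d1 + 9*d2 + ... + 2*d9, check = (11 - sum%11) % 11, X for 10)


Weighted sum: 205
205 mod 11 = 7

Check digit: 4


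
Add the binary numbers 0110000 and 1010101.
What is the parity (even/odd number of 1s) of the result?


0110000 = 48
1010101 = 85
Sum = 133 = 10000101
1s count = 3

odd parity (3 ones in 10000101)


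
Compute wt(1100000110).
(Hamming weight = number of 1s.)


Counting 1s in 1100000110

4


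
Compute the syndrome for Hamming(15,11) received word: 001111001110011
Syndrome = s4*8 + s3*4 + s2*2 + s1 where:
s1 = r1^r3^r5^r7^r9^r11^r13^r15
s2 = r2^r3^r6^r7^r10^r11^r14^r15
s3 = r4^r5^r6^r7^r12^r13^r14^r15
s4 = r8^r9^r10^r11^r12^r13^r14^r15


s1=1, s2=0, s3=1, s4=1

Syndrome = 13 (error at position 13)


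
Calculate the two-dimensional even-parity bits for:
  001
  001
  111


Row parities: 111
Column parities: 111

Row P: 111, Col P: 111, Corner: 1


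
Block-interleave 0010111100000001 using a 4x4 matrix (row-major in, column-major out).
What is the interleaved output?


Matrix:
  0010
  1111
  0000
  0001
Read columns: 0100010011000101

0100010011000101


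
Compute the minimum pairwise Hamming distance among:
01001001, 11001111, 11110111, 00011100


Comparing all pairs, minimum distance: 3
Can detect 2 errors, correct 1 errors

3


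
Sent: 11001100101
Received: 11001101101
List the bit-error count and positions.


XOR: 00000001000

1 error(s) at position(s): 7


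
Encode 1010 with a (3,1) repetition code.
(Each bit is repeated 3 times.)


Each bit -> 3 copies

111000111000


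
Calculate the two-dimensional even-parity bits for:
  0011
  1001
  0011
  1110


Row parities: 0001
Column parities: 0111

Row P: 0001, Col P: 0111, Corner: 1


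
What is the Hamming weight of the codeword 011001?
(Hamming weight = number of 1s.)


Counting 1s in 011001

3


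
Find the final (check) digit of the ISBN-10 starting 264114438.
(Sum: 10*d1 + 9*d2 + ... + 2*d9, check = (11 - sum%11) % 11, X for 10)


Weighted sum: 180
180 mod 11 = 4

Check digit: 7


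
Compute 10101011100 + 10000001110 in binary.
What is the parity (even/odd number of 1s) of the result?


10101011100 = 1372
10000001110 = 1038
Sum = 2410 = 100101101010
1s count = 6

even parity (6 ones in 100101101010)


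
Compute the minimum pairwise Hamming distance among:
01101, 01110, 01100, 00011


Comparing all pairs, minimum distance: 1
Can detect 0 errors, correct 0 errors

1


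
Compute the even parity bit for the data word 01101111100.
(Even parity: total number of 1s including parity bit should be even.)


Number of 1s in data: 7
Parity bit: 1

1


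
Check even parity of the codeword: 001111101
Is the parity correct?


Number of 1s: 6

Yes, parity is correct (6 ones)


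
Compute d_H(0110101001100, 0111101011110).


XOR: 0001000010010
Count of 1s: 3

3


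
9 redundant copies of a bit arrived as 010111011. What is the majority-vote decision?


Ones: 6 out of 9
Threshold: 5

1 (6/9 voted 1)


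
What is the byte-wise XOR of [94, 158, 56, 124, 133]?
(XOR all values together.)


XOR chain: 94 ^ 158 ^ 56 ^ 124 ^ 133 = 1

1


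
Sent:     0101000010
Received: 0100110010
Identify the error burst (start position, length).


XOR: 0001110000

Burst at position 3, length 3


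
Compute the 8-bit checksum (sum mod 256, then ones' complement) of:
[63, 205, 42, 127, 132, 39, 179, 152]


Sum = 939 mod 256 = 171
Complement = 84

84


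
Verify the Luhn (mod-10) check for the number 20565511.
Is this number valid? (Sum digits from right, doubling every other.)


Luhn sum = 20
20 mod 10 = 0

Valid (Luhn sum mod 10 = 0)


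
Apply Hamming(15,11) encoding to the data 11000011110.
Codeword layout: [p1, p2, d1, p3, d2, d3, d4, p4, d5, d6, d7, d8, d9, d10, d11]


Parity bits: p1=0, p2=1, p3=0, p4=0

011010000011110


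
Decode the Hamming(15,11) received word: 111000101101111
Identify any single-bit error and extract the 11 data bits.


Syndrome = 4: error at position 4

Data: 10011101111 (corrected bit 4)


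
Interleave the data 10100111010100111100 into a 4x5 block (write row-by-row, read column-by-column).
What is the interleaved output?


Matrix:
  10100
  11101
  01001
  11100
Read columns: 11010111110100000110

11010111110100000110


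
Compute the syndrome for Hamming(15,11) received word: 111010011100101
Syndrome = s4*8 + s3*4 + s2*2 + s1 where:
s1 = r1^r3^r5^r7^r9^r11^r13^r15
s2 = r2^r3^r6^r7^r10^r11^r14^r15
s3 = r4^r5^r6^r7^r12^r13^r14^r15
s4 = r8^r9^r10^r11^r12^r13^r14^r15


s1=0, s2=0, s3=1, s4=1

Syndrome = 12 (error at position 12)


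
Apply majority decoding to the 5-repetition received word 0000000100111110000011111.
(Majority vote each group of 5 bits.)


Groups: 00000, 00100, 11111, 00000, 11111
Majority votes: 00101

00101


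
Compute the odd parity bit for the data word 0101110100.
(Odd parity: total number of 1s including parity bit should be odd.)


Number of 1s in data: 5
Parity bit: 0

0


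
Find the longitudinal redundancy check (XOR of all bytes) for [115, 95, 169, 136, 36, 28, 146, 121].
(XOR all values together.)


XOR chain: 115 ^ 95 ^ 169 ^ 136 ^ 36 ^ 28 ^ 146 ^ 121 = 222

222


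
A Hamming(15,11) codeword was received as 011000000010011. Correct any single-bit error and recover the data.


Syndrome = 11: error at position 11

Data: 10000000011 (corrected bit 11)


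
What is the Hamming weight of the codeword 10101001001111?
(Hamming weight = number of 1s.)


Counting 1s in 10101001001111

8


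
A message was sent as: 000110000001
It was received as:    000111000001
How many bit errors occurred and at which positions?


XOR: 000001000000

1 error(s) at position(s): 5


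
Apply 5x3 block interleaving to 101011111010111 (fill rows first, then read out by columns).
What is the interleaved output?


Matrix:
  101
  011
  111
  010
  111
Read columns: 101010111111101

101010111111101


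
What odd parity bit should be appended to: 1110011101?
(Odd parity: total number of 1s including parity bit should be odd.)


Number of 1s in data: 7
Parity bit: 0

0


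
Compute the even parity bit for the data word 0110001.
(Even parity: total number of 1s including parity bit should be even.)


Number of 1s in data: 3
Parity bit: 1

1


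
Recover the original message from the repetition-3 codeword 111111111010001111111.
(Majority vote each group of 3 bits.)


Groups: 111, 111, 111, 010, 001, 111, 111
Majority votes: 1110011

1110011


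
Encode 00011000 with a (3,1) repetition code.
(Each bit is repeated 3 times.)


Each bit -> 3 copies

000000000111111000000000


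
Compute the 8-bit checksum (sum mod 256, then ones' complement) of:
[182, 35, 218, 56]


Sum = 491 mod 256 = 235
Complement = 20

20


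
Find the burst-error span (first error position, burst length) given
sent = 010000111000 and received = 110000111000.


XOR: 100000000000

Burst at position 0, length 1


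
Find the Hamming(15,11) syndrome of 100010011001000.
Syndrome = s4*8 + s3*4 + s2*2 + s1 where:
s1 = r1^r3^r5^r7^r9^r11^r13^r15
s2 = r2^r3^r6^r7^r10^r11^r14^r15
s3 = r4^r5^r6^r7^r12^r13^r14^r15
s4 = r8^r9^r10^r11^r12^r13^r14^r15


s1=1, s2=0, s3=0, s4=1

Syndrome = 9 (error at position 9)


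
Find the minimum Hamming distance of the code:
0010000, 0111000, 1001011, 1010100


Comparing all pairs, minimum distance: 2
Can detect 1 errors, correct 0 errors

2


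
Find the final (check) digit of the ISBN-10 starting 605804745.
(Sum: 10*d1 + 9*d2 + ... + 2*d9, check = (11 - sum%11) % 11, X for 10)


Weighted sum: 226
226 mod 11 = 6

Check digit: 5


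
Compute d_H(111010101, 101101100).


XOR: 010111001
Count of 1s: 5

5


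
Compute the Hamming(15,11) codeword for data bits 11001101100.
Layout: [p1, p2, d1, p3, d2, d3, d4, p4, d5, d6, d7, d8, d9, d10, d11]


Parity bits: p1=0, p2=0, p3=1, p4=0

001110001101100


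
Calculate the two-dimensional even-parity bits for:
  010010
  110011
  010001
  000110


Row parities: 0000
Column parities: 110110

Row P: 0000, Col P: 110110, Corner: 0


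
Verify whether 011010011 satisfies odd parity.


Number of 1s: 5

Yes, parity is correct (5 ones)


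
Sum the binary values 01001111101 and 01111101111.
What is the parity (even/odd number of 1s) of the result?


01001111101 = 637
01111101111 = 1007
Sum = 1644 = 11001101100
1s count = 6

even parity (6 ones in 11001101100)


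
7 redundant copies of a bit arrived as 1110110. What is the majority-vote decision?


Ones: 5 out of 7
Threshold: 4

1 (5/7 voted 1)


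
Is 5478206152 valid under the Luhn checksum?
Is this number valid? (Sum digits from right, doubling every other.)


Luhn sum = 29
29 mod 10 = 9

Invalid (Luhn sum mod 10 = 9)


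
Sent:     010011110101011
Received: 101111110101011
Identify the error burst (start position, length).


XOR: 111100000000000

Burst at position 0, length 4


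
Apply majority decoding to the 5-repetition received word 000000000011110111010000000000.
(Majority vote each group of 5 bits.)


Groups: 00000, 00000, 11110, 11101, 00000, 00000
Majority votes: 001100

001100


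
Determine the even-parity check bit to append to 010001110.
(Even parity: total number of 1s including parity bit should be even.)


Number of 1s in data: 4
Parity bit: 0

0


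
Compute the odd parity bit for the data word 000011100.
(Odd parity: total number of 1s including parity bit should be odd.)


Number of 1s in data: 3
Parity bit: 0

0


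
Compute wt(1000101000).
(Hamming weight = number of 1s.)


Counting 1s in 1000101000

3


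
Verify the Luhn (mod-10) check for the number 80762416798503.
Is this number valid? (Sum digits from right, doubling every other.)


Luhn sum = 63
63 mod 10 = 3

Invalid (Luhn sum mod 10 = 3)


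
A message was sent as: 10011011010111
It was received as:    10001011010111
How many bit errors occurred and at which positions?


XOR: 00010000000000

1 error(s) at position(s): 3


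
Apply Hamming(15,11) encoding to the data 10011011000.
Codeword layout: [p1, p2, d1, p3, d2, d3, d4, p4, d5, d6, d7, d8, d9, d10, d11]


Parity bits: p1=0, p2=1, p3=0, p4=1

011000111011000


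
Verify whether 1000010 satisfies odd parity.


Number of 1s: 2

No, parity error (2 ones)


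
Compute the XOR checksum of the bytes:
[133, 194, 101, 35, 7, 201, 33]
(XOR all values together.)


XOR chain: 133 ^ 194 ^ 101 ^ 35 ^ 7 ^ 201 ^ 33 = 238

238


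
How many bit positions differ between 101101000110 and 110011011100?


XOR: 011110011010
Count of 1s: 7

7


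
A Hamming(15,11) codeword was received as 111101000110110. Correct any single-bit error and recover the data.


Syndrome = 0: no error detected

Data: 10100110110 (no errors)


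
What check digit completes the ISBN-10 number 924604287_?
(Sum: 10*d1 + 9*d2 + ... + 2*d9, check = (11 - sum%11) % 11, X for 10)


Weighted sum: 248
248 mod 11 = 6

Check digit: 5


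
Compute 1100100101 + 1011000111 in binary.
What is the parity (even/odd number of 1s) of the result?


1100100101 = 805
1011000111 = 711
Sum = 1516 = 10111101100
1s count = 7

odd parity (7 ones in 10111101100)


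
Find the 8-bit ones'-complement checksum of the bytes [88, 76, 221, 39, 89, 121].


Sum = 634 mod 256 = 122
Complement = 133

133


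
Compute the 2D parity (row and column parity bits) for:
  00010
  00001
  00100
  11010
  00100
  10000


Row parities: 111111
Column parities: 01001

Row P: 111111, Col P: 01001, Corner: 0


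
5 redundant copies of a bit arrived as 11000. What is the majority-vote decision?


Ones: 2 out of 5
Threshold: 3

0 (2/5 voted 1)


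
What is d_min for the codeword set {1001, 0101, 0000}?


Comparing all pairs, minimum distance: 2
Can detect 1 errors, correct 0 errors

2


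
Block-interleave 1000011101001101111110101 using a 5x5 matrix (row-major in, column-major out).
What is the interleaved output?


Matrix:
  10000
  11101
  00110
  11111
  10101
Read columns: 1101101010011110011001011

1101101010011110011001011


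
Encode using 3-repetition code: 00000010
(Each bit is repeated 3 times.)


Each bit -> 3 copies

000000000000000000111000


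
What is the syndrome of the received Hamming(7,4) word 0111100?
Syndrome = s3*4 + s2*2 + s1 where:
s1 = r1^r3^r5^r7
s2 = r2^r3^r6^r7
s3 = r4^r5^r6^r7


s1=0, s2=0, s3=0

Syndrome = 0 (no error)


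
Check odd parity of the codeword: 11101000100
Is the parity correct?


Number of 1s: 5

Yes, parity is correct (5 ones)


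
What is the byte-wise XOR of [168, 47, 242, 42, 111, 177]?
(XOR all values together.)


XOR chain: 168 ^ 47 ^ 242 ^ 42 ^ 111 ^ 177 = 129

129


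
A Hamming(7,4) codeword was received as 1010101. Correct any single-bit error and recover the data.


Syndrome = 0: no error detected

Data: 1101 (no errors)


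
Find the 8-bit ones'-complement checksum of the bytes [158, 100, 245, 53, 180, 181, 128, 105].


Sum = 1150 mod 256 = 126
Complement = 129

129


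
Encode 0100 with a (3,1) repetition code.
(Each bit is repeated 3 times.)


Each bit -> 3 copies

000111000000


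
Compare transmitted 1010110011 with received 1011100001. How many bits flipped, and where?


XOR: 0001010010

3 error(s) at position(s): 3, 5, 8


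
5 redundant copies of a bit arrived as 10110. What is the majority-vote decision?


Ones: 3 out of 5
Threshold: 3

1 (3/5 voted 1)


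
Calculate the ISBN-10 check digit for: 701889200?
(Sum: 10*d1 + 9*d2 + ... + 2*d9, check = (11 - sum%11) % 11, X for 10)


Weighted sum: 235
235 mod 11 = 4

Check digit: 7


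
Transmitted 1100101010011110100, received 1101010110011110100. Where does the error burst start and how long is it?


XOR: 0001111100000000000

Burst at position 3, length 5


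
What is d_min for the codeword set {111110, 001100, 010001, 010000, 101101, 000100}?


Comparing all pairs, minimum distance: 1
Can detect 0 errors, correct 0 errors

1


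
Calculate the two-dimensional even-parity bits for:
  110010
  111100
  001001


Row parities: 100
Column parities: 000111

Row P: 100, Col P: 000111, Corner: 1


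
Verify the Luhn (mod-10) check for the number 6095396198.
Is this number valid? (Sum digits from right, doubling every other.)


Luhn sum = 53
53 mod 10 = 3

Invalid (Luhn sum mod 10 = 3)


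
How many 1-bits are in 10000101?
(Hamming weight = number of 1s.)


Counting 1s in 10000101

3


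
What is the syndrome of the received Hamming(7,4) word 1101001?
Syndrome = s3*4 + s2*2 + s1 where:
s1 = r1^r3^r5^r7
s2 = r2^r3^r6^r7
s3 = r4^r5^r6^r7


s1=0, s2=0, s3=0

Syndrome = 0 (no error)


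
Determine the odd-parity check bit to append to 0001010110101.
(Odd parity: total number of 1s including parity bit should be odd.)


Number of 1s in data: 6
Parity bit: 1

1


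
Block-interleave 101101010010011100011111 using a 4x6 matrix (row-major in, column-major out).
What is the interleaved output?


Matrix:
  101101
  010010
  011100
  011111
Read columns: 100001111011101101011001

100001111011101101011001


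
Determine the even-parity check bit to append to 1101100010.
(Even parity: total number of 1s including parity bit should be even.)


Number of 1s in data: 5
Parity bit: 1

1


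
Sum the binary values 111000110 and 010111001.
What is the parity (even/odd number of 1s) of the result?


111000110 = 454
010111001 = 185
Sum = 639 = 1001111111
1s count = 8

even parity (8 ones in 1001111111)


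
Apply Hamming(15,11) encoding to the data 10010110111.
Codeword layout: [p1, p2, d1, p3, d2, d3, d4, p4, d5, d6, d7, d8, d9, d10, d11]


Parity bits: p1=1, p2=0, p3=0, p4=1

101000110110111


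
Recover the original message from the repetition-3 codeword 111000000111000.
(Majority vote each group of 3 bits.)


Groups: 111, 000, 000, 111, 000
Majority votes: 10010

10010


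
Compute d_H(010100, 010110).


XOR: 000010
Count of 1s: 1

1


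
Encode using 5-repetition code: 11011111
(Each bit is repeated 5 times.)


Each bit -> 5 copies

1111111111000001111111111111111111111111


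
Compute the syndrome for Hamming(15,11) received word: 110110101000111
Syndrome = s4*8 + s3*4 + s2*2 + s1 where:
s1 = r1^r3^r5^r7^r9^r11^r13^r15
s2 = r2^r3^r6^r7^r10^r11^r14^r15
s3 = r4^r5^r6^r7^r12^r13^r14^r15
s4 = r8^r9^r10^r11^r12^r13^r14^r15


s1=0, s2=0, s3=0, s4=0

Syndrome = 0 (no error)
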